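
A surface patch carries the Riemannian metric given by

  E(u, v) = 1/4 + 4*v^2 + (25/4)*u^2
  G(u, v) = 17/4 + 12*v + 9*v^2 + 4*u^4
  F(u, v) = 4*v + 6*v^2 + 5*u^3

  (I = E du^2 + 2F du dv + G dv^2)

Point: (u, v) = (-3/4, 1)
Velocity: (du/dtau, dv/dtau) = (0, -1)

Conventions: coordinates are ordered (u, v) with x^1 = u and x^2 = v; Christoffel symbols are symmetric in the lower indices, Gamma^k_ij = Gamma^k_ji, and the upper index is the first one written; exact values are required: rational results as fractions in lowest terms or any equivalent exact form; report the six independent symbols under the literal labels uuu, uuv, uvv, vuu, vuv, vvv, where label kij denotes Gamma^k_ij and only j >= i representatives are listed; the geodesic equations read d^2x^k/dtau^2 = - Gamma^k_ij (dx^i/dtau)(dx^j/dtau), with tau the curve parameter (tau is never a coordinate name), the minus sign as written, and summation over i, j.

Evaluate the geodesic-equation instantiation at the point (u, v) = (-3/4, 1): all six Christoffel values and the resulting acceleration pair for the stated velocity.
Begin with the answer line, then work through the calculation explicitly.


Answer: Gamma_uuu = -81565/73548, Gamma_uuv = 67939/73548, Gamma_uvv = 202435/73548, Gamma_vuu = 36581/73548, Gamma_vuv = -29579/73548, Gamma_vvv = -18635/73548; accelerations (d^2u/dtau^2, d^2v/dtau^2) = (-202435/73548, 18635/73548)

E = 497/64, F = 505/64, G = 1697/64 at the point
E_u = -75/8, E_v = 8, F_u = 135/16, F_v = 16, G_u = -27/4, G_v = 30
EG - F^2 = 18387/128;  g^inv = (128/18387) * [[1697/64, -505/64], [-505/64, 497/64]]
first-kind symbols [ij,l] = (1/2)(d_i g_jl + d_j g_il - d_l g_ij): [uu,u] = E_u/2 = -75/16, [uu,v] = F_u - E_v/2 = 71/16, [uv,u] = E_v/2 = 4, [uv,v] = G_u/2 = -27/8, [vv,u] = F_v - G_u/2 = 155/8, [vv,v] = G_v/2 = 15
Gamma^u_ij = (G*[ij,u] - F*[ij,v])/(EG - F^2), Gamma^v_ij = (E*[ij,v] - F*[ij,u])/(EG - F^2)
Gamma_uuu = -81565/73548, Gamma_uuv = 67939/73548, Gamma_uvv = 202435/73548, Gamma_vuu = 36581/73548, Gamma_vuv = -29579/73548, Gamma_vvv = -18635/73548
d^2u/dtau^2 = -(Gamma_uuu*(0)^2 + 2*Gamma_uuv*(0)*(-1) + Gamma_uvv*(-1)^2) = -202435/73548
d^2v/dtau^2 = -(Gamma_vuu*(0)^2 + 2*Gamma_vuv*(0)*(-1) + Gamma_vvv*(-1)^2) = 18635/73548


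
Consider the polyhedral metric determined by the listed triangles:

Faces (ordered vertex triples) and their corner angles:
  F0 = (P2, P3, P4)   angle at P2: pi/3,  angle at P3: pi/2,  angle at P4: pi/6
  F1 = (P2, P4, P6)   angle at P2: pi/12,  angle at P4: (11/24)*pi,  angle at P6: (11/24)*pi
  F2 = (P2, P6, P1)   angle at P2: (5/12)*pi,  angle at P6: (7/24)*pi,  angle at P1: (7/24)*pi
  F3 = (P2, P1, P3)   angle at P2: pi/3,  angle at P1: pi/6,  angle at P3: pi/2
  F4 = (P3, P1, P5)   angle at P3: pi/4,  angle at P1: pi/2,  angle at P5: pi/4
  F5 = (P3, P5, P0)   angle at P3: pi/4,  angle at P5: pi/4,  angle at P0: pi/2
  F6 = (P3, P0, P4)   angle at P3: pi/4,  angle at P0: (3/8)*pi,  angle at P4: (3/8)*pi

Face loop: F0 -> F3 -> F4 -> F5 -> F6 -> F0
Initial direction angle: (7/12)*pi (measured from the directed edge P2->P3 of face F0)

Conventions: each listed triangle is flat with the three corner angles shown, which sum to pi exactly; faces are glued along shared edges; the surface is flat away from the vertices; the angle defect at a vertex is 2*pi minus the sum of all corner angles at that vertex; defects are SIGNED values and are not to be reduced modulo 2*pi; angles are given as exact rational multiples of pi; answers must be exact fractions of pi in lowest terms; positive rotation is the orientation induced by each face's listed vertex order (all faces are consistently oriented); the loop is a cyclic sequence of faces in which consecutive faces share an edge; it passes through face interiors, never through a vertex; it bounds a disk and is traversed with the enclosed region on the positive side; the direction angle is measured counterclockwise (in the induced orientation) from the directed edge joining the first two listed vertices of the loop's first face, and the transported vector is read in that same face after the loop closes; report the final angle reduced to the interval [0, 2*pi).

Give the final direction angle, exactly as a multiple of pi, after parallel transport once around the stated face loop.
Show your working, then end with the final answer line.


enclosed vertex P3: corner angles sum to (7/4)*pi, defect = 2*pi - (7/4)*pi = pi/4
summing the enclosed defects onto the initial angle, mod 2*pi in the induced orientation:
final angle = (7/12)*pi + pi/4 = (5/6)*pi (mod 2*pi)

Answer: final direction angle = (5/6)*pi


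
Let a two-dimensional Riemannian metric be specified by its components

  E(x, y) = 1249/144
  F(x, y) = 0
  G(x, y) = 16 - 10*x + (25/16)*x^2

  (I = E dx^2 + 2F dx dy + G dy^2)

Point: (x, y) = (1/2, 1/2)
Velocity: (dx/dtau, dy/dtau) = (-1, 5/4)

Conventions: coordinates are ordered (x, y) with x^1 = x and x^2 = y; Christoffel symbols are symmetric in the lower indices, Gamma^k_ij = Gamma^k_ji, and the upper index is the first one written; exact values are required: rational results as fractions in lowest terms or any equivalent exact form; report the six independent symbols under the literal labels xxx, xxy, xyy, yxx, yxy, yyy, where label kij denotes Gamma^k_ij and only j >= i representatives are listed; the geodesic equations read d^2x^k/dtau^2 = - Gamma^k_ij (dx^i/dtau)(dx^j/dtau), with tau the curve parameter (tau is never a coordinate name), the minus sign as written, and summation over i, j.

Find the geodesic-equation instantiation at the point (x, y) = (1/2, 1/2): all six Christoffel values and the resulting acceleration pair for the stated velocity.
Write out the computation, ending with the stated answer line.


E = 1249/144, F = 0, G = 729/64 at the point
E_x = 0, E_y = 0, F_x = 0, F_y = 0, G_x = -135/16, G_y = 0
EG - F^2 = 101169/1024;  g^inv = (1024/101169) * [[729/64, 0], [0, 1249/144]]
first-kind symbols [ij,l] = (1/2)(d_i g_jl + d_j g_il - d_l g_ij): [xx,x] = E_x/2 = 0, [xx,y] = F_x - E_y/2 = 0, [xy,x] = E_y/2 = 0, [xy,y] = G_x/2 = -135/32, [yy,x] = F_y - G_x/2 = 135/32, [yy,y] = G_y/2 = 0
Gamma^x_ij = (G*[ij,x] - F*[ij,y])/(EG - F^2), Gamma^y_ij = (E*[ij,y] - F*[ij,x])/(EG - F^2)
Gamma_xxx = 0, Gamma_xxy = 0, Gamma_xyy = 1215/2498, Gamma_yxx = 0, Gamma_yxy = -10/27, Gamma_yyy = 0
d^2x/dtau^2 = -(Gamma_xxx*(-1)^2 + 2*Gamma_xxy*(-1)*(5/4) + Gamma_xyy*(5/4)^2) = -30375/39968
d^2y/dtau^2 = -(Gamma_yxx*(-1)^2 + 2*Gamma_yxy*(-1)*(5/4) + Gamma_yyy*(5/4)^2) = -25/27

Answer: Gamma_xxx = 0, Gamma_xxy = 0, Gamma_xyy = 1215/2498, Gamma_yxx = 0, Gamma_yxy = -10/27, Gamma_yyy = 0; accelerations (d^2x/dtau^2, d^2y/dtau^2) = (-30375/39968, -25/27)


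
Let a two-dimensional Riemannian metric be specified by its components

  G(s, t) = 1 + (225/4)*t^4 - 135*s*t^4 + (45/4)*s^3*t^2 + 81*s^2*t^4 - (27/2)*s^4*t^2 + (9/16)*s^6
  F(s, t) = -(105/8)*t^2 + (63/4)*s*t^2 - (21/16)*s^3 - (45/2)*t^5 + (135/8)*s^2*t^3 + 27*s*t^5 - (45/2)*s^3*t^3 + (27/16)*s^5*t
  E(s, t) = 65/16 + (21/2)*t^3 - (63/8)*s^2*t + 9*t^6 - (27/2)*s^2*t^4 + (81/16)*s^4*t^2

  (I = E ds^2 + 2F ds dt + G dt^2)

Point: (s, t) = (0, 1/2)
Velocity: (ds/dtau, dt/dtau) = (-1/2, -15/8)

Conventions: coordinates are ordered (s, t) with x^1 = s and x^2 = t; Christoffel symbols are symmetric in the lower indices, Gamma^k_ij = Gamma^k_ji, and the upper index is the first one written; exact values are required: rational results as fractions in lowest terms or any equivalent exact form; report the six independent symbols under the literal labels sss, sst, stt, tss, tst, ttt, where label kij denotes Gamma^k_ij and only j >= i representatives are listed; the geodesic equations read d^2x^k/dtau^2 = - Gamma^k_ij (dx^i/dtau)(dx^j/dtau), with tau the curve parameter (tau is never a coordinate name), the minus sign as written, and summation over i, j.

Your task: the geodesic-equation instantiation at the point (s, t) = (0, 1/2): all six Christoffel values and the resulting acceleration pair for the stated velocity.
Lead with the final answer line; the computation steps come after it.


Answer: Gamma_sss = 0, Gamma_sst = 9/17, Gamma_stt = -30/17, Gamma_tss = 0, Gamma_tst = -135/289, Gamma_ttt = 450/289; accelerations (d^2s/dtau^2, d^2t/dtau^2) = (2835/544, -42525/9248)

E = 353/64, F = -255/64, G = 289/64 at the point
E_s = 0, E_t = 153/16, F_s = 153/32, F_t = -645/32, G_s = -135/16, G_t = 225/8
EG - F^2 = 289/32;  g^inv = (32/289) * [[289/64, 255/64], [255/64, 353/64]]
first-kind symbols [ij,l] = (1/2)(d_i g_jl + d_j g_il - d_l g_ij): [ss,s] = E_s/2 = 0, [ss,t] = F_s - E_t/2 = 0, [st,s] = E_t/2 = 153/32, [st,t] = G_s/2 = -135/32, [tt,s] = F_t - G_s/2 = -255/16, [tt,t] = G_t/2 = 225/16
Gamma^s_ij = (G*[ij,s] - F*[ij,t])/(EG - F^2), Gamma^t_ij = (E*[ij,t] - F*[ij,s])/(EG - F^2)
Gamma_sss = 0, Gamma_sst = 9/17, Gamma_stt = -30/17, Gamma_tss = 0, Gamma_tst = -135/289, Gamma_ttt = 450/289
d^2s/dtau^2 = -(Gamma_sss*(-1/2)^2 + 2*Gamma_sst*(-1/2)*(-15/8) + Gamma_stt*(-15/8)^2) = 2835/544
d^2t/dtau^2 = -(Gamma_tss*(-1/2)^2 + 2*Gamma_tst*(-1/2)*(-15/8) + Gamma_ttt*(-15/8)^2) = -42525/9248


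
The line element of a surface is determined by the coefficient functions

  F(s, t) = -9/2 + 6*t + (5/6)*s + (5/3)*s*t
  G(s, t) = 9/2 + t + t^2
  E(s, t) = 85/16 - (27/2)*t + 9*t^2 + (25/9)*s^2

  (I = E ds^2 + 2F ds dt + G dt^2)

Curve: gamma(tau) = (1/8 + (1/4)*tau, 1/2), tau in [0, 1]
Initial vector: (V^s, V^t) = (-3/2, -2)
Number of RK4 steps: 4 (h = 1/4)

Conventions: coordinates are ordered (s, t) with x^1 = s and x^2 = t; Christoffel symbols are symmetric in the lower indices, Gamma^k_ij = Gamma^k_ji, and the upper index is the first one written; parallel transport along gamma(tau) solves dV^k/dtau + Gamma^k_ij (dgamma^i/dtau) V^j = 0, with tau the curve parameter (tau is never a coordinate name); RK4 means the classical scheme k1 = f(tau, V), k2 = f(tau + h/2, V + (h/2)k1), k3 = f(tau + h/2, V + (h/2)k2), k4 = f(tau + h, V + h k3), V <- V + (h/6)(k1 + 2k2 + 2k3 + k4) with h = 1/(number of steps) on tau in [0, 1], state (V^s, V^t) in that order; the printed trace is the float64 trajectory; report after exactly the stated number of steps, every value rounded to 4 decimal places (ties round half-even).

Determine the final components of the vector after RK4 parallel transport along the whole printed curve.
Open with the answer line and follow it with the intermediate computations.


Answer: V^s = -2.0424, V^t = -1.7724

gamma'(tau) = (1/4, 0); f(tau, V)^k = -Gamma^k_ij(gamma(tau)) gamma'^i(tau) V^j; h = 1/4; intermediate values shown to 6 dp
curve data and Christoffel symbols at the stage parameters:
  tau = 0.000000: gamma = (0.125000, 0.500000), gamma' = (0.250000, 0.000000); Gamma_sss = 2.436012, Gamma_sst = -4.181287, Gamma_stt = 11.994469, Gamma_tss = 1.345368, Gamma_tst = -1.028729, Gamma_ttt = 3.141496
  tau = 0.125000: gamma = (0.156250, 0.500000), gamma' = (0.250000, 0.000000); Gamma_sss = 2.312304, Gamma_sst = -3.828891, Gamma_stt = 11.055333, Gamma_tss = 1.291992, Gamma_tst = -0.904044, Gamma_ttt = 2.800763
  tau = 0.250000: gamma = (0.187500, 0.500000), gamma' = (0.250000, 0.000000); Gamma_sss = 2.192713, Gamma_sst = -3.507104, Gamma_stt = 10.191940, Gamma_tss = 1.242003, Gamma_tst = -0.793273, Gamma_ttt = 2.495796
  tau = 0.375000: gamma = (0.218750, 0.500000), gamma' = (0.250000, 0.000000); Gamma_sss = 2.078539, Gamma_sst = -3.214907, Gamma_stt = 9.403037, Gamma_tss = 1.195557, Gamma_tst = -0.695288, Gamma_ttt = 2.224070
  tau = 0.500000: gamma = (0.250000, 0.500000), gamma' = (0.250000, 0.000000); Gamma_sss = 1.970512, Gamma_sst = -2.950564, Gamma_stt = 8.685169, Gamma_tss = 1.152645, Gamma_tst = -0.608846, Gamma_ttt = 1.982654
  tau = 0.625000: gamma = (0.281250, 0.500000), gamma' = (0.250000, 0.000000); Gamma_sss = 1.868954, Gamma_sst = -2.711956, Gamma_stt = 8.033630, Gamma_tss = 1.113148, Gamma_tst = -0.532706, Gamma_ttt = 1.768511
  tau = 0.750000: gamma = (0.312500, 0.500000), gamma' = (0.250000, 0.000000); Gamma_sss = 1.773904, Gamma_sst = -2.496823, Gamma_stt = 7.443132, Gamma_tss = 1.076879, Gamma_tst = -0.465677, Gamma_ttt = 1.578679
  tau = 0.875000: gamma = (0.343750, 0.500000), gamma' = (0.250000, 0.000000); Gamma_sss = 1.685217, Gamma_sst = -2.302916, Gamma_stt = 6.908239, Gamma_tss = 1.043620, Gamma_tst = -0.406666, Gamma_ttt = 1.410383
  tau = 1.000000: gamma = (0.375000, 0.500000), gamma' = (0.250000, 0.000000); Gamma_sss = 1.602627, Gamma_sst = -2.128079, Gamma_stt = 6.423645, Gamma_tss = 1.013136, Gamma_tst = -0.354680, Gamma_ttt = 1.261084
step 0: V^s = -1.5000, V^t = -2.0000
step 1: k1 = (-1.177139, -0.009852), k2 = (-0.963451, 0.079724), k3 = (-0.968174, 0.073627), k4 = (-0.782463, 0.147919); V <- V + (h/6)(k1 + 2k2 + 2k3 + k4): V^s = -1.7426, V^t = -1.9815
step 2: k1 = (-0.782038, 0.148123), k2 = (-0.621356, 0.208864), k3 = (-0.625690, 0.204180), k4 = (-0.488438, 0.253397); V <- V + (h/6)(k1 + 2k2 + 2k3 + k4): V^s = -1.8995, V^t = -1.9303
step 3: k1 = (-0.488146, 0.253539), k2 = (-0.371229, 0.292728), k3 = (-0.374736, 0.289313), k4 = (-0.275849, 0.320292); V <- V + (h/6)(k1 + 2k2 + 2k3 + k4): V^s = -1.9935, V^t = -1.8579
step 4: k1 = (-0.275658, 0.320386), k2 = (-0.192217, 0.344282), k3 = (-0.194891, 0.341864), k4 = (-0.124753, 0.360094); V <- V + (h/6)(k1 + 2k2 + 2k3 + k4): V^s = -2.0424, V^t = -1.7724


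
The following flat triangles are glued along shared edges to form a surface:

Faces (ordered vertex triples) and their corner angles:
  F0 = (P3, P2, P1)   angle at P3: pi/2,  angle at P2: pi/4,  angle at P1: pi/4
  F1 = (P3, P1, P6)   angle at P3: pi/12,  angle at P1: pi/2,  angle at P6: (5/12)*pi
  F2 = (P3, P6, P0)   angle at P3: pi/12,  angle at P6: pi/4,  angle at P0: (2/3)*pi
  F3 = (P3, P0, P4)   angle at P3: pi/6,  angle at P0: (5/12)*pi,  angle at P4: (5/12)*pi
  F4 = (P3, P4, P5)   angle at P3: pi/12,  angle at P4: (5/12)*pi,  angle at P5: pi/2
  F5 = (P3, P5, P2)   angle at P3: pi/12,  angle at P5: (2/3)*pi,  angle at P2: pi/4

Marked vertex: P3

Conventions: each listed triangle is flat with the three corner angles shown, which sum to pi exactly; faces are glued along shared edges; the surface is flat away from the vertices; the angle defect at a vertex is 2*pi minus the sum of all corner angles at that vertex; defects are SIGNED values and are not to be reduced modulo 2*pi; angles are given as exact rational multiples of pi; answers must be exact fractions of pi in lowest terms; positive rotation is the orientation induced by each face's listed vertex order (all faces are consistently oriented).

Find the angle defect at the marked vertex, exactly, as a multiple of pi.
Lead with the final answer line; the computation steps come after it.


Answer: defect(P3) = pi

Sum of corner angles at P3: pi
defect = 2*pi - pi


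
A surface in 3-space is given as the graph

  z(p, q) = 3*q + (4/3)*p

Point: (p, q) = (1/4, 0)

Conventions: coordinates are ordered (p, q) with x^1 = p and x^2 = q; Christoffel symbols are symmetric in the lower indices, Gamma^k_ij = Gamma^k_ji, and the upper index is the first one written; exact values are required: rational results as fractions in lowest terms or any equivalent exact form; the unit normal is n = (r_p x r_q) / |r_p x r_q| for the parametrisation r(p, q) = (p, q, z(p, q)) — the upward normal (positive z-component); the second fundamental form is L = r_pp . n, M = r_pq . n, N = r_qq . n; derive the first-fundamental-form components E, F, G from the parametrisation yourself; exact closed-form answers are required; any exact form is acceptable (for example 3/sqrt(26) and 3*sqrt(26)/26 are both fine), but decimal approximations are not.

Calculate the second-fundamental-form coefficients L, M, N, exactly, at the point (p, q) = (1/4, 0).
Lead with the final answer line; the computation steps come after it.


Answer: L = 0, M = 0, N = 0

z_p = 4/3, z_q = 3, z_pp = 0, z_pq = 0, z_qq = 0
E = 25/9, F = 4, G = 10; answer radicand W^2 = 106/9
unnormalised second-form numerators: l = 0, m = 0, n = 0; L = l/sqrt(106/9), and similarly M = m/sqrt(W^2), N = n/sqrt(W^2)


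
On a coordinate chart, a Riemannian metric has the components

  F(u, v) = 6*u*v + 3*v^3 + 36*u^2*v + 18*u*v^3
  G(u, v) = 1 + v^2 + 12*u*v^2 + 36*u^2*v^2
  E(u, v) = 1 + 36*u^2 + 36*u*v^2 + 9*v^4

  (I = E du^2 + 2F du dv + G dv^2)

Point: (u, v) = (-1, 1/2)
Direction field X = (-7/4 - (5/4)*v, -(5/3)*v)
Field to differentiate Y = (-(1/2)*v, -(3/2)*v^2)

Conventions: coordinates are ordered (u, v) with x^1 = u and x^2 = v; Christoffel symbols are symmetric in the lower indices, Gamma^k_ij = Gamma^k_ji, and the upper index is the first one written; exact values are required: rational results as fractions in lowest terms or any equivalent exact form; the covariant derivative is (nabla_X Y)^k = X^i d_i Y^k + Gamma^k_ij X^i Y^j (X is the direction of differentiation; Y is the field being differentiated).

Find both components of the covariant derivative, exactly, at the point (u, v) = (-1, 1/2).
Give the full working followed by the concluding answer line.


E = 457/16, F = 105/8, G = 29/4 at the point
E_u = -63, E_v = -63/2, F_u = -123/4, F_v = 75/4, G_u = -15, G_v = 25
EG - F^2 = 557/16;  g^inv = (16/557) * [[29/4, -105/8], [-105/8, 457/16]]
first-kind symbols [ij,l] = (1/2)(d_i g_jl + d_j g_il - d_l g_ij): [uu,u] = E_u/2 = -63/2, [uu,v] = F_u - E_v/2 = -15, [uv,u] = E_v/2 = -63/4, [uv,v] = G_u/2 = -15/2, [vv,u] = F_v - G_u/2 = 105/4, [vv,v] = G_v/2 = 25/2
Gamma^u_ij = (G*[ij,u] - F*[ij,v])/(EG - F^2), Gamma^v_ij = (E*[ij,v] - F*[ij,u])/(EG - F^2)
Gamma_uuu = -504/557, Gamma_uuv = -252/557, Gamma_uvv = 420/557, Gamma_vuu = -240/557, Gamma_vuv = -120/557, Gamma_vvv = 200/557
X = (-19/8, -5/6), Y = (-1/4, -3/8) at the point

Answer: (nabla_X Y)^u = -10217/26736, (nabla_X Y)^v = 3875/4456


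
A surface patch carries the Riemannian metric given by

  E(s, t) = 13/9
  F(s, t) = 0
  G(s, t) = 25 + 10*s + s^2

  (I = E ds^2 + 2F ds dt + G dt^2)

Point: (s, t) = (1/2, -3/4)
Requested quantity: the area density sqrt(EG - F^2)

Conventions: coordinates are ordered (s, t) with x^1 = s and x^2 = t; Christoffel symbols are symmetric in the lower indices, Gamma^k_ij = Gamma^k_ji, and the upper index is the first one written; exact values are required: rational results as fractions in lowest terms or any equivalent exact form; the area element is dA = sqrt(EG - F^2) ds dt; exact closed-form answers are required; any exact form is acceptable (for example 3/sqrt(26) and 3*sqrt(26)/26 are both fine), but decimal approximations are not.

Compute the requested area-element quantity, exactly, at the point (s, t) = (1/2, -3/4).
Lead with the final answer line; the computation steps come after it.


Answer: sqrt(EG - F^2) = 11*sqrt(13)/6

E = 13/9, F = 0, G = 121/4; EG - F^2 = 1573/36


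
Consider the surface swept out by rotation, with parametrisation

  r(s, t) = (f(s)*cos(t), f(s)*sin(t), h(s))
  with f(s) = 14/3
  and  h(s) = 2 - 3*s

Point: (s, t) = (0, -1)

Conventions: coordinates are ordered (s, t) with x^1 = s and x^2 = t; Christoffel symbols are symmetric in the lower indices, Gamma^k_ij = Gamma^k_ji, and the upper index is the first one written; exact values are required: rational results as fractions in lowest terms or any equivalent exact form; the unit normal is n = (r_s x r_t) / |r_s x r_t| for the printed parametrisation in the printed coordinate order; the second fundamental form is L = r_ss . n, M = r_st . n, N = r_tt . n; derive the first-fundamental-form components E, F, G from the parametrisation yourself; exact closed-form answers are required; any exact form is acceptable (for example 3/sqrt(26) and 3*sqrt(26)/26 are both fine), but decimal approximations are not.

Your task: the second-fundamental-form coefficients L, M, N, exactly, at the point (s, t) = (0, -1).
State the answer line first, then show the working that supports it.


Answer: L = 0, M = 0, N = -14/3

f = 14/3, f' = 0, f'' = 0, h' = -3, h'' = 0
E = 9, F = 0, G = 196/9; answer radicand W^2 = 9
unnormalised second-form numerators: l = 0, m = 0, n = -14; L = l/sqrt(9), and similarly M = m/sqrt(W^2), N = n/sqrt(W^2)


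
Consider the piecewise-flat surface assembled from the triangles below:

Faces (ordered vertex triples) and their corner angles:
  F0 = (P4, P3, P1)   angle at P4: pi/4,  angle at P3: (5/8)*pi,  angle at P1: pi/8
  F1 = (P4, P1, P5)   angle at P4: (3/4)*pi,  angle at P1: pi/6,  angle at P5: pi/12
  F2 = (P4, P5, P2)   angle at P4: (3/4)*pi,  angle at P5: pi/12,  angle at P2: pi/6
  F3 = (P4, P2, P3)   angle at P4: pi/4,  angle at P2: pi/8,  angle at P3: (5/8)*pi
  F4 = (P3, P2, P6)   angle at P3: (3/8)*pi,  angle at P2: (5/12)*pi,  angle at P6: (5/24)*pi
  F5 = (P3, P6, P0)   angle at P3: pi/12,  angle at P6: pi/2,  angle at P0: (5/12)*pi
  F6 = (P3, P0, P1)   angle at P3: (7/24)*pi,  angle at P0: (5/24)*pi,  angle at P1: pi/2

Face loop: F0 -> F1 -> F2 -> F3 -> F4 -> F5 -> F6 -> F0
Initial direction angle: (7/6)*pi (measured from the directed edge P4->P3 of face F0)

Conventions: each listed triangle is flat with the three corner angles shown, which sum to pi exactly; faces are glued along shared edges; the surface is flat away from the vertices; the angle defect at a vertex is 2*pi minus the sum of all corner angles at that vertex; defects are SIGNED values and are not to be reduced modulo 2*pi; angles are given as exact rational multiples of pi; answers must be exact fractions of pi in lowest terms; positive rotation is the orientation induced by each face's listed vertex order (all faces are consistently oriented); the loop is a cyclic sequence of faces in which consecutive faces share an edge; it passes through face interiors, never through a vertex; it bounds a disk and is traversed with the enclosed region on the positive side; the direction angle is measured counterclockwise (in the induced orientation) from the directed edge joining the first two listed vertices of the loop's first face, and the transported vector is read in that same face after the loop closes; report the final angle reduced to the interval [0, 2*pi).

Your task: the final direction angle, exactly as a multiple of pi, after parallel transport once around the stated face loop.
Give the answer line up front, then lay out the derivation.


Answer: final direction angle = (7/6)*pi

enclosed vertex P3: corner angles sum to 2*pi, defect = 2*pi - 2*pi = 0
enclosed vertex P4: corner angles sum to 2*pi, defect = 2*pi - 2*pi = 0
transport around the loop rotates by the sum of enclosed defects; add to the initial angle mod 2*pi
final angle = (7/6)*pi + 0 = (7/6)*pi (mod 2*pi)


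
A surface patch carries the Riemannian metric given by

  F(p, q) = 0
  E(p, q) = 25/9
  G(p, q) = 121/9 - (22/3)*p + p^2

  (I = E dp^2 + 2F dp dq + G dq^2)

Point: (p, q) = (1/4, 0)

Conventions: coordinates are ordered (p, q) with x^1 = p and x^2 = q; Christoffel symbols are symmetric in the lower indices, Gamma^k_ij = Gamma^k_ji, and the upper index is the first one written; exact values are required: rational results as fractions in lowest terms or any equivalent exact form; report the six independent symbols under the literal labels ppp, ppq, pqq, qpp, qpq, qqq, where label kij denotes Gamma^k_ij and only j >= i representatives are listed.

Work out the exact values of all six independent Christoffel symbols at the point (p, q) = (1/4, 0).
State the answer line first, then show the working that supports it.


Answer: Gamma_ppp = 0, Gamma_ppq = 0, Gamma_pqq = 123/100, Gamma_qpp = 0, Gamma_qpq = -12/41, Gamma_qqq = 0

E = 25/9, F = 0, G = 1681/144 at the point
E_p = 0, E_q = 0, F_p = 0, F_q = 0, G_p = -41/6, G_q = 0
EG - F^2 = 42025/1296;  g^inv = (1296/42025) * [[1681/144, 0], [0, 25/9]]
first-kind symbols [ij,l] = (1/2)(d_i g_jl + d_j g_il - d_l g_ij): [pp,p] = E_p/2 = 0, [pp,q] = F_p - E_q/2 = 0, [pq,p] = E_q/2 = 0, [pq,q] = G_p/2 = -41/12, [qq,p] = F_q - G_p/2 = 41/12, [qq,q] = G_q/2 = 0
Gamma^p_ij = (G*[ij,p] - F*[ij,q])/(EG - F^2), Gamma^q_ij = (E*[ij,q] - F*[ij,p])/(EG - F^2)


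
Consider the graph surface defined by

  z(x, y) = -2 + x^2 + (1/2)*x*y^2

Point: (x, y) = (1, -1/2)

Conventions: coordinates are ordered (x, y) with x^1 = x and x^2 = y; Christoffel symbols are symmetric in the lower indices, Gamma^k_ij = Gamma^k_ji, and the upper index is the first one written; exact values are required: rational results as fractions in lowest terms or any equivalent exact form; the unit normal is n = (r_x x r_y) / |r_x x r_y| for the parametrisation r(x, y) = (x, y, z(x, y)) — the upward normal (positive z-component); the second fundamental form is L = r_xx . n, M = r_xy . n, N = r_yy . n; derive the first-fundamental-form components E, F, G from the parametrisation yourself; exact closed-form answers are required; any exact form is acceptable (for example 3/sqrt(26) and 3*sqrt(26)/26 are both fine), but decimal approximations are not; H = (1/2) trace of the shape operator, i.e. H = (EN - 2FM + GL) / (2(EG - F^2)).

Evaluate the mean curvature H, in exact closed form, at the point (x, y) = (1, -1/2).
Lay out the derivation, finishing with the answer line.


z_x = 17/8, z_y = -1/2, z_xx = 2, z_xy = -1/2, z_yy = 1
E = 353/64, F = -17/16, G = 5/4; answer radicand W^2 = 369/64
unnormalised second-form numerators: l = 2, m = -1/2, n = 1; L = l/sqrt(369/64), and similarly M = m/sqrt(W^2), N = n/sqrt(W^2)
H = (E*n - 2*F*m + G*l) / (2*(EG - F^2)*sqrt(W^2)); E*n - 2*F*m + G*l = 445/64, EG - F^2 = 369/64, so H = (445/738)/sqrt(369/64)

Answer: H = 1780*sqrt(41)/45387


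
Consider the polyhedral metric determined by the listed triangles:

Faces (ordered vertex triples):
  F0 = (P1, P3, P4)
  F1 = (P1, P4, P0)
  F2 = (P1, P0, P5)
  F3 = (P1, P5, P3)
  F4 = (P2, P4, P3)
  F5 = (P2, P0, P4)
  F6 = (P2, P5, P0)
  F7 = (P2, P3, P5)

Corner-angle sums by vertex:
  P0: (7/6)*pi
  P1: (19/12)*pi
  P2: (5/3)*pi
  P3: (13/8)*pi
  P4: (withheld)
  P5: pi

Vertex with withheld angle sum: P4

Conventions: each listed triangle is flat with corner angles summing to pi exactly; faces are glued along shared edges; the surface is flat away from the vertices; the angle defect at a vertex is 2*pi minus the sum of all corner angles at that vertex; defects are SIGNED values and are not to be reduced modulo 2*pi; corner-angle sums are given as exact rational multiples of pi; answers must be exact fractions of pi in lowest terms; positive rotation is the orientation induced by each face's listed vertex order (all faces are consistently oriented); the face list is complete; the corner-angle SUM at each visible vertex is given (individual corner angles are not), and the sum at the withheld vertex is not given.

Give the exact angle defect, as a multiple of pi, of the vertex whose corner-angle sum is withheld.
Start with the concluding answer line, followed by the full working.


Answer: defect(P4) = (25/24)*pi

V = 6, E = 12, F = 8; chi = V - E + F = 2
Gauss-Bonnet: total defect = 2*pi*chi = 4*pi; visible defects sum to (71/24)*pi


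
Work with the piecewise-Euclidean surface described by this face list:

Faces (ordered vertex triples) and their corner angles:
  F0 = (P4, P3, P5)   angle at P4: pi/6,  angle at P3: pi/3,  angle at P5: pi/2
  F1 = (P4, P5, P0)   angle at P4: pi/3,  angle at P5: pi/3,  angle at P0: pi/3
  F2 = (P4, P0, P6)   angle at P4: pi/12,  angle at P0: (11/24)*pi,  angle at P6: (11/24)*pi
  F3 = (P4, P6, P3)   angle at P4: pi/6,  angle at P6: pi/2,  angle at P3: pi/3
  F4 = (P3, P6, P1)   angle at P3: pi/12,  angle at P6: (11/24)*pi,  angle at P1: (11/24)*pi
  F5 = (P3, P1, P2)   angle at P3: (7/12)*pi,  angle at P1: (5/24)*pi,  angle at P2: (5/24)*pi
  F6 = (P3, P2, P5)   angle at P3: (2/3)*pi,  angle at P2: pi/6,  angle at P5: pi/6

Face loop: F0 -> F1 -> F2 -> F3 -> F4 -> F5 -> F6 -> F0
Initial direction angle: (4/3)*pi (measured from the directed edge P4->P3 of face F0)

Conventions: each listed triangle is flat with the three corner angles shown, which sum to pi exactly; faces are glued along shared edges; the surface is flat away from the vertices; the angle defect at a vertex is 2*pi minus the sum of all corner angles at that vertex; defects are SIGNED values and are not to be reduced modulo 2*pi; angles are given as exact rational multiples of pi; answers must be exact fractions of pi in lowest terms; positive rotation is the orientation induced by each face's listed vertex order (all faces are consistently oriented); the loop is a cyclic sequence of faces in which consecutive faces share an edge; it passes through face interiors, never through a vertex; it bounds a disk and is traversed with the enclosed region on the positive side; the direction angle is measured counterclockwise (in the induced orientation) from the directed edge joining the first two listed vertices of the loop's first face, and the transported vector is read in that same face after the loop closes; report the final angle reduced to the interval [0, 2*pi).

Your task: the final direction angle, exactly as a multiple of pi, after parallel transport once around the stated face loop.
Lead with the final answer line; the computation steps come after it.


Answer: final direction angle = (7/12)*pi

enclosed vertex P3: corner angles sum to 2*pi, defect = 2*pi - 2*pi = 0
enclosed vertex P4: corner angles sum to (3/4)*pi, defect = 2*pi - (3/4)*pi = (5/4)*pi
by Gauss-Bonnet the loop rotates the vector by the enclosed defect sum (positive orientation, mod 2*pi)
final angle = (4/3)*pi + (5/4)*pi = (7/12)*pi (mod 2*pi)


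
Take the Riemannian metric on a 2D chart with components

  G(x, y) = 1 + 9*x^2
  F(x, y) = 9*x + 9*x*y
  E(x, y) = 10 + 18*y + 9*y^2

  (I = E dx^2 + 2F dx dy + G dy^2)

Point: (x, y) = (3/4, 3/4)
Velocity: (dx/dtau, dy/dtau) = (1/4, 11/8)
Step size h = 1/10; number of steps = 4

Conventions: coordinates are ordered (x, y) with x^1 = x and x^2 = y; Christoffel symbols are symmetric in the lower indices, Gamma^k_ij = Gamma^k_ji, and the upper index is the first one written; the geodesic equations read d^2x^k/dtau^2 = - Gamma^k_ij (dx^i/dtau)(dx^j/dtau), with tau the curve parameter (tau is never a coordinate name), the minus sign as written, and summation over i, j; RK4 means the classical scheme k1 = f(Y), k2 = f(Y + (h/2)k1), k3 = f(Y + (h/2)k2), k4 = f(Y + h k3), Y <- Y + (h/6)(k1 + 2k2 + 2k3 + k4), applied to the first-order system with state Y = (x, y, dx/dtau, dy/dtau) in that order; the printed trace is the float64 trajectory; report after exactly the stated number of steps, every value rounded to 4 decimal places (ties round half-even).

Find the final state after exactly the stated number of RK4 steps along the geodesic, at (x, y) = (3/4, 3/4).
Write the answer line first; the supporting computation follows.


Answer: x = 0.8296, y = 1.2917, dx/dtau = 0.1585, dy/dtau = 1.3387

f(Y) = (dx/dtau, dy/dtau, -Gamma^x_ij Y'^i Y'^j, -Gamma^y_ij Y'^i Y'^j) with the Gammas evaluated at the stage position; h = 0.100000; intermediate values shown to 6 dp
step 0: x = 0.7500, y = 0.7500, dx/dtau = 0.2500, dy/dtau = 1.3750
step 1:
  k1: at (x, y) = (0.750000, 0.750000), (dx/dtau, dy/dtau) = (0.250000, 1.375000); Gamma_xxx = 0.000000, Gamma_xxy = 0.468401, Gamma_xyy = 0.000000, Gamma_yxx = 0.000000, Gamma_yxy = 0.200743, Gamma_yyy = 0.000000; k1 = (0.250000, 1.375000, -0.322026, -0.138011)
  k2: at (x, y) = (0.762500, 0.818750), (dx/dtau, dy/dtau) = (0.233899, 1.368099); Gamma_xxx = 0.000000, Gamma_xxy = 0.454646, Gamma_xyy = 0.000000, Gamma_yxx = 0.000000, Gamma_yxy = 0.190607, Gamma_yyy = 0.000000; k2 = (0.233899, 1.368099, -0.290970, -0.121987)
  k3: at (x, y) = (0.761695, 0.818405), (dx/dtau, dy/dtau) = (0.235451, 1.368901); Gamma_xxx = 0.000000, Gamma_xxy = 0.454842, Gamma_xyy = 0.000000, Gamma_yxx = 0.000000, Gamma_yxy = 0.190524, Gamma_yyy = 0.000000; k3 = (0.235451, 1.368901, -0.293200, -0.122816)
  k4: at (x, y) = (0.773545, 0.886890), (dx/dtau, dy/dtau) = (0.220680, 1.362718); Gamma_xxx = 0.000000, Gamma_xxy = 0.441911, Gamma_xyy = 0.000000, Gamma_yxx = 0.000000, Gamma_yxy = 0.181165, Gamma_yyy = 0.000000; k4 = (0.220680, 1.362718, -0.265787, -0.108962)
  Y <- Y + (h/6)(k1 + 2k2 + 2k3 + k4): x = 0.7735, y = 0.8869, dx/dtau = 0.2207, dy/dtau = 1.3627
step 2:
  k1: at (x, y) = (0.773490, 0.886862), (dx/dtau, dy/dtau) = (0.220731, 1.362724); Gamma_xxx = 0.000000, Gamma_xxy = 0.441925, Gamma_xyy = 0.000000, Gamma_yxx = 0.000000, Gamma_yxy = 0.181160, Gamma_yyy = 0.000000; k1 = (0.220731, 1.362724, -0.265858, -0.108984)
  k2: at (x, y) = (0.784526, 0.954998), (dx/dtau, dy/dtau) = (0.207438, 1.357274); Gamma_xxx = 0.000000, Gamma_xxy = 0.429801, Gamma_xyy = 0.000000, Gamma_yxx = 0.000000, Gamma_yxy = 0.172476, Gamma_yyy = 0.000000; k2 = (0.207438, 1.357274, -0.242021, -0.097121)
  k3: at (x, y) = (0.783862, 0.954726), (dx/dtau, dy/dtau) = (0.208630, 1.357868); Gamma_xxx = 0.000000, Gamma_xxy = 0.429941, Gamma_xyy = 0.000000, Gamma_yxx = 0.000000, Gamma_yxy = 0.172410, Gamma_yyy = 0.000000; k3 = (0.208630, 1.357868, -0.243597, -0.097684)
  k4: at (x, y) = (0.794353, 1.022649), (dx/dtau, dy/dtau) = (0.196371, 1.352955); Gamma_xxx = 0.000000, Gamma_xxy = 0.418489, Gamma_xyy = 0.000000, Gamma_yxx = 0.000000, Gamma_yxy = 0.164353, Gamma_yyy = 0.000000; k4 = (0.196371, 1.352955, -0.222370, -0.087331)
  Y <- Y + (h/6)(k1 + 2k2 + 2k3 + k4): x = 0.7943, y = 1.0226, dx/dtau = 0.1964, dy/dtau = 1.3530
step 3:
  k1: at (x, y) = (0.794310, 1.022628), (dx/dtau, dy/dtau) = (0.196406, 1.352958); Gamma_xxx = 0.000000, Gamma_xxy = 0.418498, Gamma_xyy = 0.000000, Gamma_yxx = 0.000000, Gamma_yxy = 0.164349, Gamma_yyy = 0.000000; k1 = (0.196406, 1.352958, -0.222415, -0.087345)
  k2: at (x, y) = (0.804131, 1.090276), (dx/dtau, dy/dtau) = (0.185286, 1.348591); Gamma_xxx = 0.000000, Gamma_xxy = 0.407700, Gamma_xyy = 0.000000, Gamma_yxx = 0.000000, Gamma_yxy = 0.156843, Gamma_yyy = 0.000000; k2 = (0.185286, 1.348591, -0.203748, -0.078382)
  k3: at (x, y) = (0.803575, 1.090058), (dx/dtau, dy/dtau) = (0.186219, 1.349039); Gamma_xxx = 0.000000, Gamma_xxy = 0.407801, Gamma_xyy = 0.000000, Gamma_yxx = 0.000000, Gamma_yxy = 0.156789, Gamma_yyy = 0.000000; k3 = (0.186219, 1.349039, -0.204893, -0.078776)
  k4: at (x, y) = (0.812932, 1.157532), (dx/dtau, dy/dtau) = (0.175917, 1.345081); Gamma_xxx = 0.000000, Gamma_xxy = 0.397561, Gamma_xyy = 0.000000, Gamma_yxx = 0.000000, Gamma_yxy = 0.149796, Gamma_yyy = 0.000000; k4 = (0.175917, 1.345081, -0.188144, -0.070890)
  Y <- Y + (h/6)(k1 + 2k2 + 2k3 + k4): x = 0.8129, y = 1.1575, dx/dtau = 0.1759, dy/dtau = 1.3451
step 4:
  k1: at (x, y) = (0.812899, 1.157516), (dx/dtau, dy/dtau) = (0.175942, 1.345082); Gamma_xxx = 0.000000, Gamma_xxy = 0.397567, Gamma_xyy = 0.000000, Gamma_yxx = 0.000000, Gamma_yxy = 0.149794, Gamma_yyy = 0.000000; k1 = (0.175942, 1.345082, -0.188174, -0.070899)
  k2: at (x, y) = (0.821696, 1.224770), (dx/dtau, dy/dtau) = (0.166534, 1.341537); Gamma_xxx = 0.000000, Gamma_xxy = 0.387868, Gamma_xyy = 0.000000, Gamma_yxx = 0.000000, Gamma_yxy = 0.143255, Gamma_yyy = 0.000000; k2 = (0.166534, 1.341537, -0.173308, -0.064010)
  k3: at (x, y) = (0.821226, 1.224593), (dx/dtau, dy/dtau) = (0.167277, 1.341882); Gamma_xxx = 0.000000, Gamma_xxy = 0.387942, Gamma_xyy = 0.000000, Gamma_yxx = 0.000000, Gamma_yxy = 0.143212, Gamma_yyy = 0.000000; k3 = (0.167277, 1.341882, -0.174160, -0.064292)
  k4: at (x, y) = (0.829627, 1.291705), (dx/dtau, dy/dtau) = (0.158526, 1.338653); Gamma_xxx = 0.000000, Gamma_xxy = 0.378713, Gamma_xyy = 0.000000, Gamma_yxx = 0.000000, Gamma_yxy = 0.137099, Gamma_yyy = 0.000000; k4 = (0.158526, 1.338653, -0.160735, -0.058188)
  Y <- Y + (h/6)(k1 + 2k2 + 2k3 + k4): x = 0.8296, y = 1.2917, dx/dtau = 0.1585, dy/dtau = 1.3387


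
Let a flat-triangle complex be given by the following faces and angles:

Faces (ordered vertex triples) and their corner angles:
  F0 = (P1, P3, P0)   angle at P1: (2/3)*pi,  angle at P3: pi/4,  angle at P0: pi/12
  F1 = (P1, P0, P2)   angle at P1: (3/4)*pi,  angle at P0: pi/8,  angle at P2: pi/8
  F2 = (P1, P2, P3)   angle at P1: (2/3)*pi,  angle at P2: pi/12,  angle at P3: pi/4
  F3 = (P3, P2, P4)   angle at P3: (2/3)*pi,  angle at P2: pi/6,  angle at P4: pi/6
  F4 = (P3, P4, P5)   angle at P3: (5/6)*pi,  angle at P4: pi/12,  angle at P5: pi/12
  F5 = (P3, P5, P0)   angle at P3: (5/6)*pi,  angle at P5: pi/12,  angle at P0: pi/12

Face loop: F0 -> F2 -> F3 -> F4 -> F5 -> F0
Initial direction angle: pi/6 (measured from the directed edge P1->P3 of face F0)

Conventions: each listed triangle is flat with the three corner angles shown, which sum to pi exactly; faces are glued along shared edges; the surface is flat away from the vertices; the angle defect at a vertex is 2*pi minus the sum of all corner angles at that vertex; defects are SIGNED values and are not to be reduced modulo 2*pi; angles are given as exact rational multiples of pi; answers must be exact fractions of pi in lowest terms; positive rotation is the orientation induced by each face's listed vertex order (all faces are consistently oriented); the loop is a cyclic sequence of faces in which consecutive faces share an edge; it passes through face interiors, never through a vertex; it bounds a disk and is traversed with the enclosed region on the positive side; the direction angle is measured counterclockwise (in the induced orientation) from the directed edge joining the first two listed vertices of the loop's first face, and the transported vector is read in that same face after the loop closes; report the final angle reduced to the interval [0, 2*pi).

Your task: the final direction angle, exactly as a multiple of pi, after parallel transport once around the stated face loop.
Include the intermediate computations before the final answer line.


enclosed vertex P3: corner angles sum to (17/6)*pi, defect = 2*pi - (17/6)*pi = (-5/6)*pi
transport around the loop rotates by the sum of enclosed defects; add to the initial angle mod 2*pi
final angle = pi/6 - (5/6)*pi = (4/3)*pi (mod 2*pi)

Answer: final direction angle = (4/3)*pi


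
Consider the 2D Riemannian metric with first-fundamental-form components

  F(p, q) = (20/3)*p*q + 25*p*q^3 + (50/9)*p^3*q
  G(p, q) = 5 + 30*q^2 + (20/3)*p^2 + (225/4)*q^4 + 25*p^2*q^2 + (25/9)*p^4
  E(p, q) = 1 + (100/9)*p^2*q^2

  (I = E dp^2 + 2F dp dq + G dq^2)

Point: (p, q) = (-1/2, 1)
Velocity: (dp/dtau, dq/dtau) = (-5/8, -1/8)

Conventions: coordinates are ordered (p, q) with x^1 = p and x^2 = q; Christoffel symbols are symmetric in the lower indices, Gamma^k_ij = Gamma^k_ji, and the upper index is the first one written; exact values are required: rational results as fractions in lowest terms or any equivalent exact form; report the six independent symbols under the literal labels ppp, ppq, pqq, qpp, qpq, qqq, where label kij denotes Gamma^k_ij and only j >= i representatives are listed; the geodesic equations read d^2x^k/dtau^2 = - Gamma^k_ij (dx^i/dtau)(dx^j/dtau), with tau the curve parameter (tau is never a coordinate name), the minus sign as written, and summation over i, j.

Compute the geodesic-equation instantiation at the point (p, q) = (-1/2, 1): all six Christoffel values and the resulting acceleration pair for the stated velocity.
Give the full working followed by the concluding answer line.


E = 34/9, F = -595/36, G = 14305/144 at the point
E_p = -100/9, E_q = 50/9, F_p = 215/6, F_q = -1495/36, G_p = -595/18, G_q = 595/2
EG - F^2 = 14705/144;  g^inv = (144/14705) * [[14305/144, 595/36], [595/36, 34/9]]
first-kind symbols [ij,l] = (1/2)(d_i g_jl + d_j g_il - d_l g_ij): [pp,p] = E_p/2 = -50/9, [pp,q] = F_p - E_q/2 = 595/18, [pq,p] = E_q/2 = 25/9, [pq,q] = G_p/2 = -595/36, [qq,p] = F_q - G_p/2 = -25, [qq,q] = G_q/2 = 595/4
Gamma^p_ij = (G*[ij,p] - F*[ij,q])/(EG - F^2), Gamma^q_ij = (E*[ij,q] - F*[ij,p])/(EG - F^2)
Gamma_ppp = -160/2941, Gamma_ppq = 80/2941, Gamma_pqq = -720/2941, Gamma_qpp = 56/173, Gamma_qpq = -28/173, Gamma_qqq = 252/173
d^2p/dtau^2 = -(Gamma_ppp*(-5/8)^2 + 2*Gamma_ppq*(-5/8)*(-1/8) + Gamma_pqq*(-1/8)^2) = 245/11764
d^2q/dtau^2 = -(Gamma_qpp*(-5/8)^2 + 2*Gamma_qpq*(-5/8)*(-1/8) + Gamma_qqq*(-1/8)^2) = -343/2768

Answer: Gamma_ppp = -160/2941, Gamma_ppq = 80/2941, Gamma_pqq = -720/2941, Gamma_qpp = 56/173, Gamma_qpq = -28/173, Gamma_qqq = 252/173; accelerations (d^2p/dtau^2, d^2q/dtau^2) = (245/11764, -343/2768)


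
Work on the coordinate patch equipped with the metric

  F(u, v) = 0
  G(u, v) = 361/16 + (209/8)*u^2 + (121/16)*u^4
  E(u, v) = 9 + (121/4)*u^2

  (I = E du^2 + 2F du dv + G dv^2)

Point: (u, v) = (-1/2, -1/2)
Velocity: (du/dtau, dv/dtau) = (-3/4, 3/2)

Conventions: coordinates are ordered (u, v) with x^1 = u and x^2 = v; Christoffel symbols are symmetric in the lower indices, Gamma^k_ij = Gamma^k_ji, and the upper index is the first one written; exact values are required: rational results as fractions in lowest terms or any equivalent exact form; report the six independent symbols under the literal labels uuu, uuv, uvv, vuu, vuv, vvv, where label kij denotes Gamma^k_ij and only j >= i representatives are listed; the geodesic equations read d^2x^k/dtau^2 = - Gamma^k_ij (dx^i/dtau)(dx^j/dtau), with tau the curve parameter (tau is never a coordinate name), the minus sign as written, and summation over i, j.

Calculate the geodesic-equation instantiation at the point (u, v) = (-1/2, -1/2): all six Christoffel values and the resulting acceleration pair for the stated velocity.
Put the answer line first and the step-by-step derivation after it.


Answer: Gamma_uuu = -242/265, Gamma_uuv = 0, Gamma_uvv = 957/1060, Gamma_vuu = 0, Gamma_vuv = -44/87, Gamma_vvv = 0; accelerations (d^2u/dtau^2, d^2v/dtau^2) = (-1287/848, -33/29)

E = 265/16, F = 0, G = 7569/256 at the point
E_u = -121/4, E_v = 0, F_u = 0, F_v = 0, G_u = -957/32, G_v = 0
EG - F^2 = 2005785/4096;  g^inv = (4096/2005785) * [[7569/256, 0], [0, 265/16]]
first-kind symbols [ij,l] = (1/2)(d_i g_jl + d_j g_il - d_l g_ij): [uu,u] = E_u/2 = -121/8, [uu,v] = F_u - E_v/2 = 0, [uv,u] = E_v/2 = 0, [uv,v] = G_u/2 = -957/64, [vv,u] = F_v - G_u/2 = 957/64, [vv,v] = G_v/2 = 0
Gamma^u_ij = (G*[ij,u] - F*[ij,v])/(EG - F^2), Gamma^v_ij = (E*[ij,v] - F*[ij,u])/(EG - F^2)
Gamma_uuu = -242/265, Gamma_uuv = 0, Gamma_uvv = 957/1060, Gamma_vuu = 0, Gamma_vuv = -44/87, Gamma_vvv = 0
d^2u/dtau^2 = -(Gamma_uuu*(-3/4)^2 + 2*Gamma_uuv*(-3/4)*(3/2) + Gamma_uvv*(3/2)^2) = -1287/848
d^2v/dtau^2 = -(Gamma_vuu*(-3/4)^2 + 2*Gamma_vuv*(-3/4)*(3/2) + Gamma_vvv*(3/2)^2) = -33/29
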